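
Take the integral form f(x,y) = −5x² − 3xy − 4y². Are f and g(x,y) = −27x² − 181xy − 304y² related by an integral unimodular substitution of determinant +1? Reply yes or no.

D₁ = -71, D₂ = -71
f is negative-definite; reduce −f:
−f: flip: (5,3,4)→(4,-3,5)
−f: reduced (well bottom): (4,-3,5) with a≤c, −a<b≤a
flip sign back: reduced form of f is (-4,3,-5)
g is negative-definite; reduce −g:
−g: translate: b→19 (≡181 mod 54), so (27,181,304)→(27,19,4)
−g: flip: (27,19,4)→(4,-19,27)
−g: translate: b→-3 (≡-19 mod 8), so (4,-19,27)→(4,-3,5)
−g: reduced (well bottom): (4,-3,5) with a≤c, −a<b≤a
flip sign back: reduced form of g is (-4,3,-5)
reduced forms (-4, 3, -5) vs (-4, 3, -5) ⇒ equivalent

yes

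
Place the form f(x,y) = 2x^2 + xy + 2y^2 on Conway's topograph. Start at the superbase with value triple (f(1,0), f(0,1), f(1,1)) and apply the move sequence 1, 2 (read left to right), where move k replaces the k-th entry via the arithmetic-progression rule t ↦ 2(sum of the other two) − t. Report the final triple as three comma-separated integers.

start (2,2,5) = (f(1,0),f(0,1),f(1,1))
replace slot 1: 2·(2+5) − 2 = 12 → (12,2,5)
replace slot 2: 2·(12+5) − 2 = 32 → (12,32,5)

12,32,5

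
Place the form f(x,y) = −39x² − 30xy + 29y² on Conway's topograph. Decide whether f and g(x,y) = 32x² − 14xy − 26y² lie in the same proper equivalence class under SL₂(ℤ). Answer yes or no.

D₁ = 5424, D₂ = 3524
discriminants differ ⇒ not SL₂(ℤ)-equivalent

no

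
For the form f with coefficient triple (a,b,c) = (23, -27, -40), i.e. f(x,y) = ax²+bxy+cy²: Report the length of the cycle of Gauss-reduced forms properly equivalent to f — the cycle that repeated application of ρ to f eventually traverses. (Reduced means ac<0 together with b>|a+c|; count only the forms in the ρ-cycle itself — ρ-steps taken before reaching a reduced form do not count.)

D = 4409, ⌊√D⌋ = 66
descent: ρ → (-40,27,23)  [lands on river]
river: ρ → (23,65,-2)
river: ρ → (-2,63,55)
river: ρ → (55,47,-10)
river: ρ → (-10,53,40)
river: ρ → (40,27,-23)
river: ρ → (-23,65,2)
river: ρ → (2,63,-55)
river: ρ → (-55,47,10)
river: ρ → (10,53,-40)
ρ-cycle length = 10 (tail of 1 descent step not counted)

10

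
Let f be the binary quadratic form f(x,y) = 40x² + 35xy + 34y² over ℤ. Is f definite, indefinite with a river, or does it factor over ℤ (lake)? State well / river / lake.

D = b²−4ac = 35² − 4·40·34 = -4215
D < 0 ⇒ definite ⇒ every region one sign ⇒ single well

well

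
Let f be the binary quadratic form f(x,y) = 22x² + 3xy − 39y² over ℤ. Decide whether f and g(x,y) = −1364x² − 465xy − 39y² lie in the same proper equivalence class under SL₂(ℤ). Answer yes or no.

D₁ = 3441, D₂ = 3441
river cycle of f (length 36): (22, 47, -14), (-14, 37, 37), (37, 37, -14), (-14, 47, 22), (22, 41, -20), (-20, 39, 24), (24, 57, -2), (-2, 55, 52), (52, 49, -5), (-5, 51, 42), … (26 more)
river cycle of g (length 36): (22, 47, -14), (-14, 37, 37), (37, 37, -14), (-14, 47, 22), (22, 41, -20), (-20, 39, 24), (24, 57, -2), (-2, 55, 52), (52, 49, -5), (-5, 51, 42), … (26 more)
cycles coincide ⇒ equivalent

yes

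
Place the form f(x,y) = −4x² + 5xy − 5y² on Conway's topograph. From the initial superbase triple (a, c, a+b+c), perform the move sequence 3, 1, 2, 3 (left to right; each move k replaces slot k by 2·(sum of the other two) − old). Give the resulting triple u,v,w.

start (-4,-5,-4) = (f(1,0),f(0,1),f(1,1))
replace slot 3: 2·((-4)+(-5)) − (-4) = -14 → (-4,-5,-14)
replace slot 1: 2·((-5)+(-14)) − (-4) = -34 → (-34,-5,-14)
replace slot 2: 2·((-34)+(-14)) − (-5) = -91 → (-34,-91,-14)
replace slot 3: 2·((-34)+(-91)) − (-14) = -236 → (-34,-91,-236)

-34,-91,-236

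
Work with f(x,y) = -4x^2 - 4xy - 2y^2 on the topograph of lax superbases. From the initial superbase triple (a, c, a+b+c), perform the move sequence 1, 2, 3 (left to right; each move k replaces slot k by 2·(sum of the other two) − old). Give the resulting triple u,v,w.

start (-4,-2,-10) = (f(1,0),f(0,1),f(1,1))
replace slot 1: 2·((-2)+(-10)) − (-4) = -20 → (-20,-2,-10)
replace slot 2: 2·((-20)+(-10)) − (-2) = -58 → (-20,-58,-10)
replace slot 3: 2·((-20)+(-58)) − (-10) = -146 → (-20,-58,-146)

-20,-58,-146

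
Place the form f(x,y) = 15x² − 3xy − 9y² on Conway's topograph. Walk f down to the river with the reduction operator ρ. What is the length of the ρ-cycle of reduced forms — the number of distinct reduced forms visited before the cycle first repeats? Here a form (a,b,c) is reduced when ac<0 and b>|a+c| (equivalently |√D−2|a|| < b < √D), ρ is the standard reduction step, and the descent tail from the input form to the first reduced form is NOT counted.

D = 549, ⌊√D⌋ = 23
descent: ρ → (-9,21,3)  [lands on river]
river: ρ → (3,21,-9)
river: ρ → (-9,15,9)
river: ρ → (9,21,-3)
river: ρ → (-3,21,9)
river: ρ → (9,15,-9)
ρ-cycle length = 6 (tail of 1 descent step not counted)

6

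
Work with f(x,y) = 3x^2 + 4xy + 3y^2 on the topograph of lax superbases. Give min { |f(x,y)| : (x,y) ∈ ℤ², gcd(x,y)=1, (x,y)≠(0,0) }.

translate: b→-2 (≡4 mod 6), so (3,4,3)→(3,-2,2)
flip: (3,-2,2)→(2,2,3)
reduced (well bottom): (2,2,3) with a≤c, −a<b≤a
well minimum = a = 2

2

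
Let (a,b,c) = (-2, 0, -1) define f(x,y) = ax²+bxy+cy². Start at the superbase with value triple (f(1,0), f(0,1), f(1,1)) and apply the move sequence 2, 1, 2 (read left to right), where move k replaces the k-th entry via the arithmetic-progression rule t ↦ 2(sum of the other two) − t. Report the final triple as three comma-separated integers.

start (-2,-1,-3) = (f(1,0),f(0,1),f(1,1))
replace slot 2: 2·((-2)+(-3)) − (-1) = -9 → (-2,-9,-3)
replace slot 1: 2·((-9)+(-3)) − (-2) = -22 → (-22,-9,-3)
replace slot 2: 2·((-22)+(-3)) − (-9) = -41 → (-22,-41,-3)

-22,-41,-3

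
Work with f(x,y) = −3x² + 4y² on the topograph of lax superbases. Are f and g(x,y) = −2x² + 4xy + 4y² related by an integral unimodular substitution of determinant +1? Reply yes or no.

D₁ = 48, D₂ = 48
river cycle of f (length 2): (-3, 6, 1), (1, 6, -3)
river cycle of g (length 2): (4, 4, -2), (-2, 4, 4)
cycles differ ⇒ inequivalent

no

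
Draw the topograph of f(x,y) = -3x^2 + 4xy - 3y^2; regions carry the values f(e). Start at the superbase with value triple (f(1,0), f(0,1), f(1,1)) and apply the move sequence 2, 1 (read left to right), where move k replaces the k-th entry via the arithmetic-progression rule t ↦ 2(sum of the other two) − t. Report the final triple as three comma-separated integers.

start (-3,-3,-2) = (f(1,0),f(0,1),f(1,1))
replace slot 2: 2·((-3)+(-2)) − (-3) = -7 → (-3,-7,-2)
replace slot 1: 2·((-7)+(-2)) − (-3) = -15 → (-15,-7,-2)

-15,-7,-2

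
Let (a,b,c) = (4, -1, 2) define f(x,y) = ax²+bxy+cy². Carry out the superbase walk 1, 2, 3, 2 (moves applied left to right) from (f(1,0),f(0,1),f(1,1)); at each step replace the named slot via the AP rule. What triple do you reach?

start (4,2,5) = (f(1,0),f(0,1),f(1,1))
replace slot 1: 2·(2+5) − 4 = 10 → (10,2,5)
replace slot 2: 2·(10+5) − 2 = 28 → (10,28,5)
replace slot 3: 2·(10+28) − 5 = 71 → (10,28,71)
replace slot 2: 2·(10+71) − 28 = 134 → (10,134,71)

10,134,71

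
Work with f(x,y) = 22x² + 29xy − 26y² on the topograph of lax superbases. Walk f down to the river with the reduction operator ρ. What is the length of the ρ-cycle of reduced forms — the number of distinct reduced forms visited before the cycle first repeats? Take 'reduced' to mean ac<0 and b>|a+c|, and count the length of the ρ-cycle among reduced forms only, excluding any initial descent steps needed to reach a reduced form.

D = 3129, ⌊√D⌋ = 55
river: ρ → (-26,23,25)
river: ρ → (25,27,-24)
river: ρ → (-24,21,28)
river: ρ → (28,35,-17)
river: ρ → (-17,33,30)
river: ρ → (30,27,-20)
river: ρ → (-20,53,4)
river: ρ → (4,51,-33)
river: ρ → (-33,15,22)
river: ρ → (22,29,-26)
ρ-cycle length = 10 (tail of 0 descent steps not counted)

10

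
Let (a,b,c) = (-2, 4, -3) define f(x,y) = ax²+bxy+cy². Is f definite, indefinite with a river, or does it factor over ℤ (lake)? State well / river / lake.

D = b²−4ac = 4² − 4·(-2)·(-3) = -8
D < 0 ⇒ definite ⇒ every region one sign ⇒ single well

well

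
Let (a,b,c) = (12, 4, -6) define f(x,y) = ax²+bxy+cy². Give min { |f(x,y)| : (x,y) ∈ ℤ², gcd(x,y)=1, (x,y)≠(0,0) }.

descent: ρ → (-6,8,10)  [lands on river]
river: ρ → (10,12,-4)
river: ρ → (-4,12,10)
river: ρ → (10,8,-6)
river: ρ → (-6,16,2)
river: ρ → (2,16,-6)
closes: descent 1, river 6
min |a| on river = 2

2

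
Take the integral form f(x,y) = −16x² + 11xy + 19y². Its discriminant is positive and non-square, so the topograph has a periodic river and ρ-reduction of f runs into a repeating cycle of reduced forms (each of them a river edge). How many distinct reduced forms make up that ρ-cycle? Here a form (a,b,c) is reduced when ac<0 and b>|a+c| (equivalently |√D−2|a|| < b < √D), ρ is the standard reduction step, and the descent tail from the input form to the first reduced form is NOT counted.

D = 1337, ⌊√D⌋ = 36
river: ρ → (19,27,-8)
river: ρ → (-8,21,28)
river: ρ → (28,35,-1)
river: ρ → (-1,35,28)
river: ρ → (28,21,-8)
river: ρ → (-8,27,19)
river: ρ → (19,11,-16)
river: ρ → (-16,21,14)
river: ρ → (14,35,-2)
river: ρ → (-2,33,31)
river: ρ → (31,29,-4)
river: ρ → (-4,35,7)
river: ρ → (7,35,-4)
river: ρ → (-4,29,31)
river: ρ → (31,33,-2)
river: ρ → (-2,35,14)
river: ρ → (14,21,-16)
river: ρ → (-16,11,19)
ρ-cycle length = 18 (tail of 0 descent steps not counted)

18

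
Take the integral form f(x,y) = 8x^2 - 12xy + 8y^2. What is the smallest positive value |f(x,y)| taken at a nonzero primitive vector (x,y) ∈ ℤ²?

translate: b→4 (≡-12 mod 16), so (8,-12,8)→(8,4,4)
flip: (8,4,4)→(4,-4,8)
translate: b→4 (≡-4 mod 8), so (4,-4,8)→(4,4,8)
reduced (well bottom): (4,4,8) with a≤c, −a<b≤a
well minimum = a = 4

4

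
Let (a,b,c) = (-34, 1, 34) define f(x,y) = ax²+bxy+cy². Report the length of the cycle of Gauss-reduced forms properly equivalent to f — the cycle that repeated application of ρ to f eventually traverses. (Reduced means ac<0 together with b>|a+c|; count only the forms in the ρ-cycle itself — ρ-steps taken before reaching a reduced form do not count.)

D = 4625, ⌊√D⌋ = 68
river: ρ → (34,67,-1)
river: ρ → (-1,67,34)
river: ρ → (34,1,-34)
river: ρ → (-34,67,1)
river: ρ → (1,67,-34)
river: ρ → (-34,1,34)
ρ-cycle length = 6 (tail of 0 descent steps not counted)

6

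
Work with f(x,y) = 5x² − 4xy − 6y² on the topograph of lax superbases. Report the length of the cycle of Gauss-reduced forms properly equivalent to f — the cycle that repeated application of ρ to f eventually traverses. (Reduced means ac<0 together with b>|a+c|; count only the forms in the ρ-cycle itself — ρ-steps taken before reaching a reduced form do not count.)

D = 136, ⌊√D⌋ = 11
descent: ρ → (-6,4,5)  [lands on river]
river: ρ → (5,6,-5)
river: ρ → (-5,4,6)
river: ρ → (6,8,-3)
river: ρ → (-3,10,3)
river: ρ → (3,8,-6)
ρ-cycle length = 6 (tail of 1 descent step not counted)

6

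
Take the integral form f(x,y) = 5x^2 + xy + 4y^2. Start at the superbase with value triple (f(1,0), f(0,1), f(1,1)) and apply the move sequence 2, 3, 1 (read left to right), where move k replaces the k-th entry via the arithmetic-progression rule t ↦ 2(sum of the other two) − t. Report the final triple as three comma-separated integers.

start (5,4,10) = (f(1,0),f(0,1),f(1,1))
replace slot 2: 2·(5+10) − 4 = 26 → (5,26,10)
replace slot 3: 2·(5+26) − 10 = 52 → (5,26,52)
replace slot 1: 2·(26+52) − 5 = 151 → (151,26,52)

151,26,52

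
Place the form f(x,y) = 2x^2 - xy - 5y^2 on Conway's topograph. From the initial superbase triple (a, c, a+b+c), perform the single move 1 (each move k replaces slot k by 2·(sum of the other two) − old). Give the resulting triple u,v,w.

start (2,-5,-4) = (f(1,0),f(0,1),f(1,1))
replace slot 1: 2·((-5)+(-4)) − 2 = -20 → (-20,-5,-4)

-20,-5,-4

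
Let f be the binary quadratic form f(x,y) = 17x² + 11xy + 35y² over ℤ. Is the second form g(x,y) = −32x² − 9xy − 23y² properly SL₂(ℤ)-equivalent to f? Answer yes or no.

D₁ = -2259, D₂ = -2863
discriminants differ ⇒ not SL₂(ℤ)-equivalent

no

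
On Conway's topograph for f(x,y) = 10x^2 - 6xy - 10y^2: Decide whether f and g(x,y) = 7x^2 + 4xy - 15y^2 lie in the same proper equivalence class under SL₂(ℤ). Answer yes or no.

D₁ = 436, D₂ = 436
river cycle of f (length 14): (-10, 6, 10), (10, 14, -6), (-6, 10, 14), (14, 18, -2), (-2, 18, 14), (14, 10, -6), (-6, 14, 10), (10, 6, -10), (-10, 14, 6), (6, 10, -14), … (4 more)
river cycle of g (length 30): (7, 18, -4), (-4, 14, 15), (15, 16, -3), (-3, 20, 3), (3, 16, -15), (-15, 14, 4), (4, 18, -7), (-7, 10, 12), (12, 14, -5), (-5, 16, 9), … (20 more)
cycles differ ⇒ inequivalent

no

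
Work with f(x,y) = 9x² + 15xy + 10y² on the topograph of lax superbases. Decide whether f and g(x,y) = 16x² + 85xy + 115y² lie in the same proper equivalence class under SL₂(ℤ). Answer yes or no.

D₁ = -135, D₂ = -135
f: translate: b→-3 (≡15 mod 18), so (9,15,10)→(9,-3,4)
f: flip: (9,-3,4)→(4,3,9)
f: reduced (well bottom): (4,3,9) with a≤c, −a<b≤a
g: translate: b→-11 (≡85 mod 32), so (16,85,115)→(16,-11,4)
g: flip: (16,-11,4)→(4,11,16)
g: translate: b→3 (≡11 mod 8), so (4,11,16)→(4,3,9)
g: reduced (well bottom): (4,3,9) with a≤c, −a<b≤a
reduced forms (4, 3, 9) vs (4, 3, 9) ⇒ equivalent

yes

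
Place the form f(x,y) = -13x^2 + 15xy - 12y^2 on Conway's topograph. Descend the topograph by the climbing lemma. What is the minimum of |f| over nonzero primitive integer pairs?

translate: b→11 (≡-15 mod 26), so (13,-15,12)→(13,11,10)
flip: (13,11,10)→(10,-11,13)
translate: b→9 (≡-11 mod 20), so (10,-11,13)→(10,9,12)
reduced (well bottom): (10,9,12) with a≤c, −a<b≤a
well minimum |f| = |-10| = 10 (negative-definite)

10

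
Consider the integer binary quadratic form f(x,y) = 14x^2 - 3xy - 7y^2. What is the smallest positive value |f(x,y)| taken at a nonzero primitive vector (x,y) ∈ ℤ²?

descent: ρ → (-7,17,4)  [lands on river]
river: ρ → (4,15,-11)
river: ρ → (-11,7,8)
river: ρ → (8,9,-10)
river: ρ → (-10,11,7)
river: ρ → (7,17,-4)
river: ρ → (-4,15,11)
river: ρ → (11,7,-8)
river: ρ → (-8,9,10)
river: ρ → (10,11,-7)
closes: descent 1, river 10
min |a| on river = 4

4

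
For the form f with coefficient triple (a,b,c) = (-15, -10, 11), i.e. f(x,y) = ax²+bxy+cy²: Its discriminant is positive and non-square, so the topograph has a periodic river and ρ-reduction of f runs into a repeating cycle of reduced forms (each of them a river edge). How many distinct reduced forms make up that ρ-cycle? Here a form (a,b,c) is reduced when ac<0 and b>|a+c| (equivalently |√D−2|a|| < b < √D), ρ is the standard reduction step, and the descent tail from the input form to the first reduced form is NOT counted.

D = 760, ⌊√D⌋ = 27
descent: ρ → (11,10,-15)  [lands on river]
river: ρ → (-15,20,6)
river: ρ → (6,16,-21)
river: ρ → (-21,26,1)
river: ρ → (1,26,-21)
river: ρ → (-21,16,6)
river: ρ → (6,20,-15)
river: ρ → (-15,10,11)
river: ρ → (11,12,-14)
river: ρ → (-14,16,9)
river: ρ → (9,20,-10)
river: ρ → (-10,20,9)
river: ρ → (9,16,-14)
river: ρ → (-14,12,11)
ρ-cycle length = 14 (tail of 1 descent step not counted)

14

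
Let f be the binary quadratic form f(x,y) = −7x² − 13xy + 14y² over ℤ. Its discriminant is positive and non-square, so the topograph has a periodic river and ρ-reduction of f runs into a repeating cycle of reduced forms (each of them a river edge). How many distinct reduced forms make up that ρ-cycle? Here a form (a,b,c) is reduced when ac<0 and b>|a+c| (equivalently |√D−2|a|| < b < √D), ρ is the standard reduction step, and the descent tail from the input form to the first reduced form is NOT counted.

D = 561, ⌊√D⌋ = 23
descent: ρ → (14,13,-7)  [lands on river]
river: ρ → (-7,15,12)
river: ρ → (12,9,-10)
river: ρ → (-10,11,11)
river: ρ → (11,11,-10)
river: ρ → (-10,9,12)
river: ρ → (12,15,-7)
river: ρ → (-7,13,14)
river: ρ → (14,15,-6)
river: ρ → (-6,21,5)
river: ρ → (5,19,-10)
river: ρ → (-10,21,3)
river: ρ → (3,21,-10)
river: ρ → (-10,19,5)
river: ρ → (5,21,-6)
river: ρ → (-6,15,14)
ρ-cycle length = 16 (tail of 1 descent step not counted)

16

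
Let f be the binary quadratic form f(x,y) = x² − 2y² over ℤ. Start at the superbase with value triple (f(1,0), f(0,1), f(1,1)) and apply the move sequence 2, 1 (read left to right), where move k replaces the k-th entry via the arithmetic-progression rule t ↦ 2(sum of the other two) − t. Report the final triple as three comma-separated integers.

start (1,-2,-1) = (f(1,0),f(0,1),f(1,1))
replace slot 2: 2·(1+(-1)) − (-2) = 2 → (1,2,-1)
replace slot 1: 2·(2+(-1)) − 1 = 1 → (1,2,-1)

1,2,-1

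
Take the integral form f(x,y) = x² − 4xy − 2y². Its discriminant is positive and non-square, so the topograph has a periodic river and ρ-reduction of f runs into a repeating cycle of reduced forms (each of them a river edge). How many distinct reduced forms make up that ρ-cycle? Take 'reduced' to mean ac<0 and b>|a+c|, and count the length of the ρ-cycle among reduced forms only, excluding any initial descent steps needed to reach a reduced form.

D = 24, ⌊√D⌋ = 4
descent: ρ → (-2,4,1)  [lands on river]
river: ρ → (1,4,-2)
ρ-cycle length = 2 (tail of 1 descent step not counted)

2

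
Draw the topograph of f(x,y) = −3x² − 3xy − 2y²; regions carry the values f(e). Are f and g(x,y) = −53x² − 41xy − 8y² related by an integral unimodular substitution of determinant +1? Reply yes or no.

D₁ = -15, D₂ = -15
f is negative-definite; reduce −f:
−f: flip: (3,3,2)→(2,-3,3)
−f: translate: b→1 (≡-3 mod 4), so (2,-3,3)→(2,1,2)
−f: reduced (well bottom): (2,1,2) with a≤c, −a<b≤a
flip sign back: reduced form of f is (-2,-1,-2)
g is negative-definite; reduce −g:
−g: flip: (53,41,8)→(8,-41,53)
−g: translate: b→7 (≡-41 mod 16), so (8,-41,53)→(8,7,2)
−g: flip: (8,7,2)→(2,-7,8)
−g: translate: b→1 (≡-7 mod 4), so (2,-7,8)→(2,1,2)
−g: reduced (well bottom): (2,1,2) with a≤c, −a<b≤a
flip sign back: reduced form of g is (-2,-1,-2)
reduced forms (-2, -1, -2) vs (-2, -1, -2) ⇒ equivalent

yes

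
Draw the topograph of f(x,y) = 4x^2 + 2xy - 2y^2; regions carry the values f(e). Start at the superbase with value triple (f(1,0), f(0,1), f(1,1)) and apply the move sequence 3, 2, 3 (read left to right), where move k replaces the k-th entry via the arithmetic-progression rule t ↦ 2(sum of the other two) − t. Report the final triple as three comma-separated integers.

start (4,-2,4) = (f(1,0),f(0,1),f(1,1))
replace slot 3: 2·(4+(-2)) − 4 = 0 → (4,-2,0)
replace slot 2: 2·(4+0) − (-2) = 10 → (4,10,0)
replace slot 3: 2·(4+10) − 0 = 28 → (4,10,28)

4,10,28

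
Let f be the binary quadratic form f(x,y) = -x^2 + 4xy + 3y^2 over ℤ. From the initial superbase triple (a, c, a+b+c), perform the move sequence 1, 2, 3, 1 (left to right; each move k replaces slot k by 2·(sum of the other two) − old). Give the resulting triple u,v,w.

start (-1,3,6) = (f(1,0),f(0,1),f(1,1))
replace slot 1: 2·(3+6) − (-1) = 19 → (19,3,6)
replace slot 2: 2·(19+6) − 3 = 47 → (19,47,6)
replace slot 3: 2·(19+47) − 6 = 126 → (19,47,126)
replace slot 1: 2·(47+126) − 19 = 327 → (327,47,126)

327,47,126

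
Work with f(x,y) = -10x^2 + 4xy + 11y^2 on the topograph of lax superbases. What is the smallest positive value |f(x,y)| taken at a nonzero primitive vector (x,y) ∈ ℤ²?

river: ρ → (11,18,-3)
river: ρ → (-3,18,11)
river: ρ → (11,4,-10)
river: ρ → (-10,16,5)
river: ρ → (5,14,-13)
river: ρ → (-13,12,6)
river: ρ → (6,12,-13)
river: ρ → (-13,14,5)
river: ρ → (5,16,-10)
river: ρ → (-10,4,11)
closes: descent 0, river 10
min |a| on river = 3

3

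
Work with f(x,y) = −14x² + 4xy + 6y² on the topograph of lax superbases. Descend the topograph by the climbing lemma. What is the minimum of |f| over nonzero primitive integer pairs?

descent: ρ → (6,8,-12)  [lands on river]
river: ρ → (-12,16,2)
river: ρ → (2,16,-12)
river: ρ → (-12,8,6)
river: ρ → (6,16,-4)
river: ρ → (-4,16,6)
closes: descent 1, river 6
min |a| on river = 2

2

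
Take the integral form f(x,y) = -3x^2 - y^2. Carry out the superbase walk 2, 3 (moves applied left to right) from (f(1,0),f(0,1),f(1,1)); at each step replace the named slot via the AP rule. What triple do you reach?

start (-3,-1,-4) = (f(1,0),f(0,1),f(1,1))
replace slot 2: 2·((-3)+(-4)) − (-1) = -13 → (-3,-13,-4)
replace slot 3: 2·((-3)+(-13)) − (-4) = -28 → (-3,-13,-28)

-3,-13,-28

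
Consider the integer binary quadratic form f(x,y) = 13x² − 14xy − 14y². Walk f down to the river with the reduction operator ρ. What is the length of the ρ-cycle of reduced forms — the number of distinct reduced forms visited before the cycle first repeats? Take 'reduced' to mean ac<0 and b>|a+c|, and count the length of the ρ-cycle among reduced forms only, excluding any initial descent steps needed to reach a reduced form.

D = 924, ⌊√D⌋ = 30
descent: ρ → (-14,14,13)  [lands on river]
river: ρ → (13,12,-15)
river: ρ → (-15,18,10)
river: ρ → (10,22,-11)
river: ρ → (-11,22,10)
river: ρ → (10,18,-15)
river: ρ → (-15,12,13)
river: ρ → (13,14,-14)
ρ-cycle length = 8 (tail of 1 descent step not counted)

8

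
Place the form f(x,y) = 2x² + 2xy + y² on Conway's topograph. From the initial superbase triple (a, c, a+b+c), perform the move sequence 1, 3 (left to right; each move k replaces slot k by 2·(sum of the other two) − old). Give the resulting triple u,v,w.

start (2,1,5) = (f(1,0),f(0,1),f(1,1))
replace slot 1: 2·(1+5) − 2 = 10 → (10,1,5)
replace slot 3: 2·(10+1) − 5 = 17 → (10,1,17)

10,1,17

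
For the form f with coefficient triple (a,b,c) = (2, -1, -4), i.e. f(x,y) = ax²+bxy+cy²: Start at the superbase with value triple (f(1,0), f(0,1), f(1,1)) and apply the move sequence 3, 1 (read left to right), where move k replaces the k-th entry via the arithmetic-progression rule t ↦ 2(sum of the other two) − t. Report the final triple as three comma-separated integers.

start (2,-4,-3) = (f(1,0),f(0,1),f(1,1))
replace slot 3: 2·(2+(-4)) − (-3) = -1 → (2,-4,-1)
replace slot 1: 2·((-4)+(-1)) − 2 = -12 → (-12,-4,-1)

-12,-4,-1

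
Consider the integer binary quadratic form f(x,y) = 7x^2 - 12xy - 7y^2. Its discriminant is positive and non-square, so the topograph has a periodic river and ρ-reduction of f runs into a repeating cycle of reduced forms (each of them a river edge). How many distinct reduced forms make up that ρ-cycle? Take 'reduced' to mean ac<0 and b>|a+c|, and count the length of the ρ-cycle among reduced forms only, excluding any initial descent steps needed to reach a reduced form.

D = 340, ⌊√D⌋ = 18
descent: ρ → (-7,12,7)  [lands on river]
river: ρ → (7,16,-3)
river: ρ → (-3,14,12)
river: ρ → (12,10,-5)
river: ρ → (-5,10,12)
river: ρ → (12,14,-3)
river: ρ → (-3,16,7)
river: ρ → (7,12,-7)
river: ρ → (-7,16,3)
river: ρ → (3,14,-12)
river: ρ → (-12,10,5)
river: ρ → (5,10,-12)
river: ρ → (-12,14,3)
river: ρ → (3,16,-7)
ρ-cycle length = 14 (tail of 1 descent step not counted)

14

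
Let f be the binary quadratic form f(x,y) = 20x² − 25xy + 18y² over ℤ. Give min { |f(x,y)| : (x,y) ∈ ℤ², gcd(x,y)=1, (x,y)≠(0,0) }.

translate: b→15 (≡-25 mod 40), so (20,-25,18)→(20,15,13)
flip: (20,15,13)→(13,-15,20)
translate: b→11 (≡-15 mod 26), so (13,-15,20)→(13,11,18)
reduced (well bottom): (13,11,18) with a≤c, −a<b≤a
well minimum = a = 13

13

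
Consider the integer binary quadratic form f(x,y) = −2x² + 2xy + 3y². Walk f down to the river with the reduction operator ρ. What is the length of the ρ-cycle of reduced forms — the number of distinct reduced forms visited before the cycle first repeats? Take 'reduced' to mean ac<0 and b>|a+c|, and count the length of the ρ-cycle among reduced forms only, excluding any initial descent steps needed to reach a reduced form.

D = 28, ⌊√D⌋ = 5
river: ρ → (3,4,-1)
river: ρ → (-1,4,3)
river: ρ → (3,2,-2)
river: ρ → (-2,2,3)
ρ-cycle length = 4 (tail of 0 descent steps not counted)

4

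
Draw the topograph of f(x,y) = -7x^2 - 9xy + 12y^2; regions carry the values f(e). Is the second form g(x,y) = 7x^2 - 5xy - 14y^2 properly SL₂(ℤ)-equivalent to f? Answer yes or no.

D₁ = 417, D₂ = 417
river cycle of f (length 18): (12, 9, -7), (-7, 19, 2), (2, 17, -16), (-16, 15, 3), (3, 15, -16), (-16, 17, 2), (2, 19, -7), (-7, 9, 12), (12, 15, -4), (-4, 17, 8), … (8 more)
river cycle of g (length 18): (7, 9, -12), (-12, 15, 4), (4, 17, -8), (-8, 15, 6), (6, 9, -14), (-14, 19, 1), (1, 19, -14), (-14, 9, 6), (6, 15, -8), (-8, 17, 4), … (8 more)
cycles differ ⇒ inequivalent

no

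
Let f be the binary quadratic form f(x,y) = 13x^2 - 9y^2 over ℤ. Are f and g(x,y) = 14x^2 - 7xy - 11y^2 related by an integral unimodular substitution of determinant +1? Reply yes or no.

D₁ = 468, D₂ = 665
discriminants differ ⇒ not SL₂(ℤ)-equivalent

no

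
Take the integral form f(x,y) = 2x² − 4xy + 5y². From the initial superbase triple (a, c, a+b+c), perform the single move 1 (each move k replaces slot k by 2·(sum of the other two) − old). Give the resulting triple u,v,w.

start (2,5,3) = (f(1,0),f(0,1),f(1,1))
replace slot 1: 2·(5+3) − 2 = 14 → (14,5,3)

14,5,3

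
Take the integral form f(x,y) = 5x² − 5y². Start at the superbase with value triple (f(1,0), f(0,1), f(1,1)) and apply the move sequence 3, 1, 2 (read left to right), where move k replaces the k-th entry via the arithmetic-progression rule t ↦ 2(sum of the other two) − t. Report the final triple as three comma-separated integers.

start (5,-5,0) = (f(1,0),f(0,1),f(1,1))
replace slot 3: 2·(5+(-5)) − 0 = 0 → (5,-5,0)
replace slot 1: 2·((-5)+0) − 5 = -15 → (-15,-5,0)
replace slot 2: 2·((-15)+0) − (-5) = -25 → (-15,-25,0)

-15,-25,0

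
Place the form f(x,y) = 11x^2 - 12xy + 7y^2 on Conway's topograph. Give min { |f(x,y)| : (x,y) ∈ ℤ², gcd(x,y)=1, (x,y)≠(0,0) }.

translate: b→10 (≡-12 mod 22), so (11,-12,7)→(11,10,6)
flip: (11,10,6)→(6,-10,11)
translate: b→2 (≡-10 mod 12), so (6,-10,11)→(6,2,7)
reduced (well bottom): (6,2,7) with a≤c, −a<b≤a
well minimum = a = 6

6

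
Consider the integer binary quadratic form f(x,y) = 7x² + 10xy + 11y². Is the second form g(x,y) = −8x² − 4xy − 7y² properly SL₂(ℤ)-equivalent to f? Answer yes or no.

D₁ = -208, D₂ = -208
f: translate: b→-4 (≡10 mod 14), so (7,10,11)→(7,-4,8)
f: reduced (well bottom): (7,-4,8) with a≤c, −a<b≤a
g is negative-definite; reduce −g:
−g: flip: (8,4,7)→(7,-4,8)
−g: reduced (well bottom): (7,-4,8) with a≤c, −a<b≤a
flip sign back: reduced form of g is (-7,4,-8)
reduced forms (7, -4, 8) vs (-7, 4, -8) ⇒ inequivalent

no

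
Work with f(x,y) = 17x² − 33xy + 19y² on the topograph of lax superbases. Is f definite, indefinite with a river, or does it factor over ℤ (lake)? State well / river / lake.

D = b²−4ac = (-33)² − 4·17·19 = -203
D < 0 ⇒ definite ⇒ every region one sign ⇒ single well

well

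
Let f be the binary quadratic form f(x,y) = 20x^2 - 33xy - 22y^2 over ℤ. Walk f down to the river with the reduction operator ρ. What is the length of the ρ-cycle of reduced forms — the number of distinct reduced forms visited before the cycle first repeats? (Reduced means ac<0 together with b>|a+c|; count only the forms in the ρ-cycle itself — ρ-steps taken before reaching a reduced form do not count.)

D = 2849, ⌊√D⌋ = 53
descent: ρ → (-22,33,20)  [lands on river]
river: ρ → (20,47,-8)
river: ρ → (-8,49,14)
river: ρ → (14,35,-29)
river: ρ → (-29,23,20)
river: ρ → (20,17,-32)
river: ρ → (-32,47,5)
river: ρ → (5,53,-2)
river: ρ → (-2,51,31)
river: ρ → (31,11,-22)
ρ-cycle length = 10 (tail of 1 descent step not counted)

10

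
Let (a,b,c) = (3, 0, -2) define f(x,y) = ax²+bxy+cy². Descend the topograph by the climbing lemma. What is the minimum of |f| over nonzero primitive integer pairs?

descent: ρ → (-2,4,1)  [lands on river]
river: ρ → (1,4,-2)
closes: descent 1, river 2
min |a| on river = 1

1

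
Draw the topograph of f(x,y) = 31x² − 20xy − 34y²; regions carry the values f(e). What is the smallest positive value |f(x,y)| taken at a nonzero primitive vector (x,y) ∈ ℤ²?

descent: ρ → (-34,20,31)  [lands on river]
river: ρ → (31,42,-23)
river: ρ → (-23,50,23)
river: ρ → (23,42,-31)
river: ρ → (-31,20,34)
river: ρ → (34,48,-17)
river: ρ → (-17,54,25)
river: ρ → (25,46,-25)
river: ρ → (-25,54,17)
river: ρ → (17,48,-34)
closes: descent 1, river 10
min |a| on river = 17

17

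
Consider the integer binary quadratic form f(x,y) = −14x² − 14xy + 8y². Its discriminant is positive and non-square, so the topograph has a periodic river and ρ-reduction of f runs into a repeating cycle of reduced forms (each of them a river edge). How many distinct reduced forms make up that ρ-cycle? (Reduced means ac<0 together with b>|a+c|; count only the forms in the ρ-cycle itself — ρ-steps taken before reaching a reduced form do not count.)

D = 644, ⌊√D⌋ = 25
descent: ρ → (8,14,-14)  [lands on river]
river: ρ → (-14,14,8)
river: ρ → (8,18,-10)
river: ρ → (-10,22,4)
river: ρ → (4,18,-20)
river: ρ → (-20,22,2)
river: ρ → (2,22,-20)
river: ρ → (-20,18,4)
river: ρ → (4,22,-10)
river: ρ → (-10,18,8)
ρ-cycle length = 10 (tail of 1 descent step not counted)

10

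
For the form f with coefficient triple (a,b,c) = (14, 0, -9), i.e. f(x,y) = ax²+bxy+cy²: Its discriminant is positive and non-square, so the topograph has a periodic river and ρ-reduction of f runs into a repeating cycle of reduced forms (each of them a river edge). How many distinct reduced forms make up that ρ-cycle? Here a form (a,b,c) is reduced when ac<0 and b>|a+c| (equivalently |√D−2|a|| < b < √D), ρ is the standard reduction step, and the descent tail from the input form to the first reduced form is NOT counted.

D = 504, ⌊√D⌋ = 22
descent: ρ → (-9,18,5)  [lands on river]
river: ρ → (5,22,-1)
river: ρ → (-1,22,5)
river: ρ → (5,18,-9)
ρ-cycle length = 4 (tail of 1 descent step not counted)

4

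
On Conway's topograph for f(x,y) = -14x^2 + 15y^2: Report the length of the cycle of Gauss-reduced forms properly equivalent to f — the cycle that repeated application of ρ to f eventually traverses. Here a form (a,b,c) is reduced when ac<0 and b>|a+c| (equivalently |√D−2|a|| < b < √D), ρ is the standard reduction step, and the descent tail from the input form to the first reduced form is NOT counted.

D = 840, ⌊√D⌋ = 28
descent: ρ → (15,0,-14)
descent: ρ → (-14,28,1)  [lands on river]
river: ρ → (1,28,-14)
ρ-cycle length = 2 (tail of 2 descent steps not counted)

2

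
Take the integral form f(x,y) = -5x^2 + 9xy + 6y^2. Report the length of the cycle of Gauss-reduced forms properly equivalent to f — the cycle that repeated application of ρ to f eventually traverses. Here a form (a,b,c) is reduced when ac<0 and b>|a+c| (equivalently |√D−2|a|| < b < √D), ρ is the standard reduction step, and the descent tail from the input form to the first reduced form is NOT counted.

D = 201, ⌊√D⌋ = 14
river: ρ → (6,3,-8)
river: ρ → (-8,13,1)
river: ρ → (1,13,-8)
river: ρ → (-8,3,6)
river: ρ → (6,9,-5)
river: ρ → (-5,11,4)
river: ρ → (4,13,-2)
river: ρ → (-2,11,10)
river: ρ → (10,9,-3)
river: ρ → (-3,9,10)
river: ρ → (10,11,-2)
river: ρ → (-2,13,4)
river: ρ → (4,11,-5)
river: ρ → (-5,9,6)
ρ-cycle length = 14 (tail of 0 descent steps not counted)

14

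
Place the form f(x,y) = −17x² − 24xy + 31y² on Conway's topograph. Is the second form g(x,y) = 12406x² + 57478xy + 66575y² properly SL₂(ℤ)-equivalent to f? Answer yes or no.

D₁ = 2684, D₂ = 2684
river cycle of f (length 10): (31, 24, -17), (-17, 44, 11), (11, 44, -17), (-17, 24, 31), (31, 38, -10), (-10, 42, 23), (23, 50, -2), (-2, 50, 23), (23, 42, -10), (-10, 38, 31)
river cycle of g (length 10): (31, 24, -17), (-17, 44, 11), (11, 44, -17), (-17, 24, 31), (31, 38, -10), (-10, 42, 23), (23, 50, -2), (-2, 50, 23), (23, 42, -10), (-10, 38, 31)
cycles coincide ⇒ equivalent

yes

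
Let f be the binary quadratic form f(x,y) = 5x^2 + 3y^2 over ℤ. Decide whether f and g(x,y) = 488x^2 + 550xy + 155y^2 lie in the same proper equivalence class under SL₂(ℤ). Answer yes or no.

D₁ = -60, D₂ = -60
f: flip: (5,0,3)→(3,0,5)
f: reduced (well bottom): (3,0,5) with a≤c, −a<b≤a
g: translate: b→-426 (≡550 mod 976), so (488,550,155)→(488,-426,93)
g: flip: (488,-426,93)→(93,426,488)
g: translate: b→54 (≡426 mod 186), so (93,426,488)→(93,54,8)
g: flip: (93,54,8)→(8,-54,93)
g: translate: b→-6 (≡-54 mod 16), so (8,-54,93)→(8,-6,3)
g: flip: (8,-6,3)→(3,6,8)
g: translate: b→0 (≡6 mod 6), so (3,6,8)→(3,0,5)
g: reduced (well bottom): (3,0,5) with a≤c, −a<b≤a
reduced forms (3, 0, 5) vs (3, 0, 5) ⇒ equivalent

yes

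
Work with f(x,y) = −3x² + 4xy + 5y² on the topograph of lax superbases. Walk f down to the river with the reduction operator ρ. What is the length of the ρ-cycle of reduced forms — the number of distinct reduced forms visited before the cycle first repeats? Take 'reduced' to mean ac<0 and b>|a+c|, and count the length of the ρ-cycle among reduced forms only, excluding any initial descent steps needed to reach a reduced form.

D = 76, ⌊√D⌋ = 8
river: ρ → (5,6,-2)
river: ρ → (-2,6,5)
river: ρ → (5,4,-3)
river: ρ → (-3,8,1)
river: ρ → (1,8,-3)
river: ρ → (-3,4,5)
ρ-cycle length = 6 (tail of 0 descent steps not counted)

6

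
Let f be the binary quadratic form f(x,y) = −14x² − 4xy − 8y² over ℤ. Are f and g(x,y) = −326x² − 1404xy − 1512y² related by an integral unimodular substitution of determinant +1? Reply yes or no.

D₁ = -432, D₂ = -432
f is negative-definite; reduce −f:
−f: flip: (14,4,8)→(8,-4,14)
−f: reduced (well bottom): (8,-4,14) with a≤c, −a<b≤a
flip sign back: reduced form of f is (-8,4,-14)
g is negative-definite; reduce −g:
−g: translate: b→100 (≡1404 mod 652), so (326,1404,1512)→(326,100,8)
−g: flip: (326,100,8)→(8,-100,326)
−g: translate: b→-4 (≡-100 mod 16), so (8,-100,326)→(8,-4,14)
−g: reduced (well bottom): (8,-4,14) with a≤c, −a<b≤a
flip sign back: reduced form of g is (-8,4,-14)
reduced forms (-8, 4, -14) vs (-8, 4, -14) ⇒ equivalent

yes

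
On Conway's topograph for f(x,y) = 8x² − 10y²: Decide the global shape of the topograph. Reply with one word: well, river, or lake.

D = b²−4ac = 0² − 4·8·(-10) = 320
D > 0 non-square ⇒ indefinite ⇒ periodic river

river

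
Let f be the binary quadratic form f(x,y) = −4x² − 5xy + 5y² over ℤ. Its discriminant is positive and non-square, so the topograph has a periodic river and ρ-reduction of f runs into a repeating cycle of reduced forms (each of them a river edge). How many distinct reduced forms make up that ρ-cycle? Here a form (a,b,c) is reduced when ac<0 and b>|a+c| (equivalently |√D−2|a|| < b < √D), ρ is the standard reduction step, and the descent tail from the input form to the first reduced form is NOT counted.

D = 105, ⌊√D⌋ = 10
descent: ρ → (5,5,-4)  [lands on river]
river: ρ → (-4,3,6)
river: ρ → (6,9,-1)
river: ρ → (-1,9,6)
river: ρ → (6,3,-4)
river: ρ → (-4,5,5)
ρ-cycle length = 6 (tail of 1 descent step not counted)

6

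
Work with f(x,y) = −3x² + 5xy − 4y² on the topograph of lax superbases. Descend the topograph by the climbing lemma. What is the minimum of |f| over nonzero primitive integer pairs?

translate: b→1 (≡-5 mod 6), so (3,-5,4)→(3,1,2)
flip: (3,1,2)→(2,-1,3)
reduced (well bottom): (2,-1,3) with a≤c, −a<b≤a
well minimum |f| = |-2| = 2 (negative-definite)

2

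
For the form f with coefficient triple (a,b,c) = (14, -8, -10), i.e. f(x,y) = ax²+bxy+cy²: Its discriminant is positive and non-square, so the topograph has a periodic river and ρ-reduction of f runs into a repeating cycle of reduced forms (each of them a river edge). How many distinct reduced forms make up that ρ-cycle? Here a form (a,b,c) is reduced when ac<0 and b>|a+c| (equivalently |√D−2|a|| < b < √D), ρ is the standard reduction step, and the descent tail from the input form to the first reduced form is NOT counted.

D = 624, ⌊√D⌋ = 24
descent: ρ → (-10,8,14)  [lands on river]
river: ρ → (14,20,-4)
river: ρ → (-4,20,14)
river: ρ → (14,8,-10)
river: ρ → (-10,12,12)
river: ρ → (12,12,-10)
ρ-cycle length = 6 (tail of 1 descent step not counted)

6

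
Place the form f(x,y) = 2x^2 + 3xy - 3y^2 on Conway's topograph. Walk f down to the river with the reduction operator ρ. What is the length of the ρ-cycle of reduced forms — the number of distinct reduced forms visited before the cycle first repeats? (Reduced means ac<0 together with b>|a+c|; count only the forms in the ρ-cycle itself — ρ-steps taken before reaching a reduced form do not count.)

D = 33, ⌊√D⌋ = 5
river: ρ → (-3,3,2)
river: ρ → (2,5,-1)
river: ρ → (-1,5,2)
river: ρ → (2,3,-3)
ρ-cycle length = 4 (tail of 0 descent steps not counted)

4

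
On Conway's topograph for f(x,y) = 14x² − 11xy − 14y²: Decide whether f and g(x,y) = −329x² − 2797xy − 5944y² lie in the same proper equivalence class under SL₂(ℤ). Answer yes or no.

D₁ = 905, D₂ = 905
river cycle of f (length 6): (-14, 11, 14), (14, 17, -11), (-11, 27, 4), (4, 29, -4), (-4, 27, 11), (11, 17, -14)
river cycle of g (length 6): (11, 17, -14), (-14, 11, 14), (14, 17, -11), (-11, 27, 4), (4, 29, -4), (-4, 27, 11)
cycles coincide ⇒ equivalent

yes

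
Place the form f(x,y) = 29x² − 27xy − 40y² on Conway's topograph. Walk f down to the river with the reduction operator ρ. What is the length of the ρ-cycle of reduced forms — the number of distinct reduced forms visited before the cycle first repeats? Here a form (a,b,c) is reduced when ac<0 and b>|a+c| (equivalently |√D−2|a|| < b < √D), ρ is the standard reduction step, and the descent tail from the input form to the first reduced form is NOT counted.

D = 5369, ⌊√D⌋ = 73
descent: ρ → (-40,27,29)  [lands on river]
river: ρ → (29,31,-38)
river: ρ → (-38,45,22)
river: ρ → (22,43,-40)
river: ρ → (-40,37,25)
river: ρ → (25,63,-14)
river: ρ → (-14,49,53)
river: ρ → (53,57,-10)
river: ρ → (-10,63,35)
river: ρ → (35,7,-38)
river: ρ → (-38,69,4)
river: ρ → (4,67,-55)
river: ρ → (-55,43,16)
river: ρ → (16,53,-40)
ρ-cycle length = 14 (tail of 1 descent step not counted)

14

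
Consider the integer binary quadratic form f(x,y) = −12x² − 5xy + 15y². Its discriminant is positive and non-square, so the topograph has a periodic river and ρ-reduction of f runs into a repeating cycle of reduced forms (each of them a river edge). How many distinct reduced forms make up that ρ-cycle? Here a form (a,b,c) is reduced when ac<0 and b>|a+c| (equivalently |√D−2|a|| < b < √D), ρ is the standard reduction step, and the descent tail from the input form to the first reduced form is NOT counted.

D = 745, ⌊√D⌋ = 27
descent: ρ → (15,5,-12)  [lands on river]
river: ρ → (-12,19,8)
river: ρ → (8,13,-18)
river: ρ → (-18,23,3)
river: ρ → (3,25,-10)
river: ρ → (-10,15,13)
river: ρ → (13,11,-12)
river: ρ → (-12,13,12)
river: ρ → (12,11,-13)
river: ρ → (-13,15,10)
river: ρ → (10,25,-3)
river: ρ → (-3,23,18)
river: ρ → (18,13,-8)
river: ρ → (-8,19,12)
river: ρ → (12,5,-15)
river: ρ → (-15,25,2)
river: ρ → (2,27,-2)
river: ρ → (-2,25,15)
ρ-cycle length = 18 (tail of 1 descent step not counted)

18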